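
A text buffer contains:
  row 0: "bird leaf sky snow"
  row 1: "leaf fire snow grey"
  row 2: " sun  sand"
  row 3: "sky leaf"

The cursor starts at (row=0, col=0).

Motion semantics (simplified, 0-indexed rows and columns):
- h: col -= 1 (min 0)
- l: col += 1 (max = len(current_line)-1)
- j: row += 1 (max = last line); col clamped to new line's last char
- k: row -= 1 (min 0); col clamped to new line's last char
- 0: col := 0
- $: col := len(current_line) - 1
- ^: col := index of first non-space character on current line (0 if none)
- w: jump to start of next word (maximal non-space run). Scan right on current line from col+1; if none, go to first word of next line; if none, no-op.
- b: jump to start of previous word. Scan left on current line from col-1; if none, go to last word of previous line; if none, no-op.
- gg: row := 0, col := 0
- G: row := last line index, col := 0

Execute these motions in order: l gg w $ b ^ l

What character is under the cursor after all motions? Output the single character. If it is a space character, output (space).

Answer: i

Derivation:
After 1 (l): row=0 col=1 char='i'
After 2 (gg): row=0 col=0 char='b'
After 3 (w): row=0 col=5 char='l'
After 4 ($): row=0 col=17 char='w'
After 5 (b): row=0 col=14 char='s'
After 6 (^): row=0 col=0 char='b'
After 7 (l): row=0 col=1 char='i'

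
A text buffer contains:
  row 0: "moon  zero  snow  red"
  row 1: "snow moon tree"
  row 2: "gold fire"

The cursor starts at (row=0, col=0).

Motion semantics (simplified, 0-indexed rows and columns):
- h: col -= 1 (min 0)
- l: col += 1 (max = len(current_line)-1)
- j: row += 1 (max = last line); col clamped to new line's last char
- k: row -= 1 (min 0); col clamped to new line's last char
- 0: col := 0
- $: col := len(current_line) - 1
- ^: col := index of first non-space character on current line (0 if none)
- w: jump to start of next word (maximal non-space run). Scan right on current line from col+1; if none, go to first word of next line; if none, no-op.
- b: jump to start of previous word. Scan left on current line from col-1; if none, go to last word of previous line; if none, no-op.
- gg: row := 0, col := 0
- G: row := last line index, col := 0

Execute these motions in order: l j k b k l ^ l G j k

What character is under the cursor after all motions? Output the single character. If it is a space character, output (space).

Answer: s

Derivation:
After 1 (l): row=0 col=1 char='o'
After 2 (j): row=1 col=1 char='n'
After 3 (k): row=0 col=1 char='o'
After 4 (b): row=0 col=0 char='m'
After 5 (k): row=0 col=0 char='m'
After 6 (l): row=0 col=1 char='o'
After 7 (^): row=0 col=0 char='m'
After 8 (l): row=0 col=1 char='o'
After 9 (G): row=2 col=0 char='g'
After 10 (j): row=2 col=0 char='g'
After 11 (k): row=1 col=0 char='s'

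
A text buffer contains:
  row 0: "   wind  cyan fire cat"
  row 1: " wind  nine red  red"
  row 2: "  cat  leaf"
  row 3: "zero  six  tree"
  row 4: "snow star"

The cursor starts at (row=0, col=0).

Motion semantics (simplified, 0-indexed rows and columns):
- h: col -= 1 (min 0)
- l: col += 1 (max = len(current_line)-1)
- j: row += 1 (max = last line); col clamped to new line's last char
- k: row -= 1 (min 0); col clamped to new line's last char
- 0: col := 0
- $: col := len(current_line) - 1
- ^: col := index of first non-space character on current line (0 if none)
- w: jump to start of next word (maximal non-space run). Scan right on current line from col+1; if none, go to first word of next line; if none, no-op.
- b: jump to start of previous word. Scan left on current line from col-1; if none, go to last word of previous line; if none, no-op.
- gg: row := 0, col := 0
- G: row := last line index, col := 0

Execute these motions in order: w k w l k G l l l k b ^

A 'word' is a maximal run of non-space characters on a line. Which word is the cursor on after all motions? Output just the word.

Answer: zero

Derivation:
After 1 (w): row=0 col=3 char='w'
After 2 (k): row=0 col=3 char='w'
After 3 (w): row=0 col=9 char='c'
After 4 (l): row=0 col=10 char='y'
After 5 (k): row=0 col=10 char='y'
After 6 (G): row=4 col=0 char='s'
After 7 (l): row=4 col=1 char='n'
After 8 (l): row=4 col=2 char='o'
After 9 (l): row=4 col=3 char='w'
After 10 (k): row=3 col=3 char='o'
After 11 (b): row=3 col=0 char='z'
After 12 (^): row=3 col=0 char='z'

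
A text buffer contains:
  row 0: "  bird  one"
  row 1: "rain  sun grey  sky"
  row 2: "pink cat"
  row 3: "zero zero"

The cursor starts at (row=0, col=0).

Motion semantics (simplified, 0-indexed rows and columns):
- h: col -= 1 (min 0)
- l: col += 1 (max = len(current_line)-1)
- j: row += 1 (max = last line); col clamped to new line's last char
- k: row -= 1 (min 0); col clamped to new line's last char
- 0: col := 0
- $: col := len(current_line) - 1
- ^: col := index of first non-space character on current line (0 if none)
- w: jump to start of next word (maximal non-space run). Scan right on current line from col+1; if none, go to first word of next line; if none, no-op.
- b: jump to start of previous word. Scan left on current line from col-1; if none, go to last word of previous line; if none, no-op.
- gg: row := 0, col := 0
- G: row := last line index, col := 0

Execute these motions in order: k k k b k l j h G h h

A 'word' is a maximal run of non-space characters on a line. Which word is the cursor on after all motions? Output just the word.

Answer: zero

Derivation:
After 1 (k): row=0 col=0 char='_'
After 2 (k): row=0 col=0 char='_'
After 3 (k): row=0 col=0 char='_'
After 4 (b): row=0 col=0 char='_'
After 5 (k): row=0 col=0 char='_'
After 6 (l): row=0 col=1 char='_'
After 7 (j): row=1 col=1 char='a'
After 8 (h): row=1 col=0 char='r'
After 9 (G): row=3 col=0 char='z'
After 10 (h): row=3 col=0 char='z'
After 11 (h): row=3 col=0 char='z'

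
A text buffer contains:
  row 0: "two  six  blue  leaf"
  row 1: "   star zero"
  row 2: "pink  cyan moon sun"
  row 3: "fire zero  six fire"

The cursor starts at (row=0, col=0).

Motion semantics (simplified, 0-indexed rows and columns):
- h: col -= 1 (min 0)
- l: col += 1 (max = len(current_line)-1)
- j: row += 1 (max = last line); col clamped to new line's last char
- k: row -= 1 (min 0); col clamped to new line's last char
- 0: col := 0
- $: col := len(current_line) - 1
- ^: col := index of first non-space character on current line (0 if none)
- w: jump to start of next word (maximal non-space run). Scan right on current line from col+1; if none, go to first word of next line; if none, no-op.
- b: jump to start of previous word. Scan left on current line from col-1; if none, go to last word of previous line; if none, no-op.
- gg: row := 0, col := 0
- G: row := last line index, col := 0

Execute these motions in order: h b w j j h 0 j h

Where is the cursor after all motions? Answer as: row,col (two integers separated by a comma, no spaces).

After 1 (h): row=0 col=0 char='t'
After 2 (b): row=0 col=0 char='t'
After 3 (w): row=0 col=5 char='s'
After 4 (j): row=1 col=5 char='a'
After 5 (j): row=2 col=5 char='_'
After 6 (h): row=2 col=4 char='_'
After 7 (0): row=2 col=0 char='p'
After 8 (j): row=3 col=0 char='f'
After 9 (h): row=3 col=0 char='f'

Answer: 3,0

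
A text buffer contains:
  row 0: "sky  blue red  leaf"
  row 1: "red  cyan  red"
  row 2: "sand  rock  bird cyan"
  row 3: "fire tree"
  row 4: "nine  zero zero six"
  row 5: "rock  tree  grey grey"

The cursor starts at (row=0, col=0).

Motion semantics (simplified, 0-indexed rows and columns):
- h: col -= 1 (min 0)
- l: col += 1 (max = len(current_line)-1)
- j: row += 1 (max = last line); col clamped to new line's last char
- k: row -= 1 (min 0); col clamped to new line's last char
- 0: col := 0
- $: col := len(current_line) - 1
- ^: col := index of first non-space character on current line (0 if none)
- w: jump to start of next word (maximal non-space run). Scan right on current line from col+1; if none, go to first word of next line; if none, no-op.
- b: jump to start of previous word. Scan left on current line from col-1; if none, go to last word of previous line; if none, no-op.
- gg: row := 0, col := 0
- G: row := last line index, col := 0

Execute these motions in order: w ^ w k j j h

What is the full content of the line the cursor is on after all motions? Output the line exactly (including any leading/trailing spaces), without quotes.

After 1 (w): row=0 col=5 char='b'
After 2 (^): row=0 col=0 char='s'
After 3 (w): row=0 col=5 char='b'
After 4 (k): row=0 col=5 char='b'
After 5 (j): row=1 col=5 char='c'
After 6 (j): row=2 col=5 char='_'
After 7 (h): row=2 col=4 char='_'

Answer: sand  rock  bird cyan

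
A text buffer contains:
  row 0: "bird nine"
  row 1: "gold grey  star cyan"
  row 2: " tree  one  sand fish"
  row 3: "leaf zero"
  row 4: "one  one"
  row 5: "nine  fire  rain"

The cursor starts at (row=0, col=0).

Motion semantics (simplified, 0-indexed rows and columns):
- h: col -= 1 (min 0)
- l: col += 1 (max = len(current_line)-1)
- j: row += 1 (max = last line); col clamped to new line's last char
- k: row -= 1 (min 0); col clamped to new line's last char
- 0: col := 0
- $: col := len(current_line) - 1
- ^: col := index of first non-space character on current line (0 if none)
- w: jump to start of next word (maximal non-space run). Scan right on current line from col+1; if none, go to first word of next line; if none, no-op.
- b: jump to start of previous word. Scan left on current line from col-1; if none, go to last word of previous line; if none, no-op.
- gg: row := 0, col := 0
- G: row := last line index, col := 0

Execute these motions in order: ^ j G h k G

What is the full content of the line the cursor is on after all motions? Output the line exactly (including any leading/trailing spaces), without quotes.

Answer: nine  fire  rain

Derivation:
After 1 (^): row=0 col=0 char='b'
After 2 (j): row=1 col=0 char='g'
After 3 (G): row=5 col=0 char='n'
After 4 (h): row=5 col=0 char='n'
After 5 (k): row=4 col=0 char='o'
After 6 (G): row=5 col=0 char='n'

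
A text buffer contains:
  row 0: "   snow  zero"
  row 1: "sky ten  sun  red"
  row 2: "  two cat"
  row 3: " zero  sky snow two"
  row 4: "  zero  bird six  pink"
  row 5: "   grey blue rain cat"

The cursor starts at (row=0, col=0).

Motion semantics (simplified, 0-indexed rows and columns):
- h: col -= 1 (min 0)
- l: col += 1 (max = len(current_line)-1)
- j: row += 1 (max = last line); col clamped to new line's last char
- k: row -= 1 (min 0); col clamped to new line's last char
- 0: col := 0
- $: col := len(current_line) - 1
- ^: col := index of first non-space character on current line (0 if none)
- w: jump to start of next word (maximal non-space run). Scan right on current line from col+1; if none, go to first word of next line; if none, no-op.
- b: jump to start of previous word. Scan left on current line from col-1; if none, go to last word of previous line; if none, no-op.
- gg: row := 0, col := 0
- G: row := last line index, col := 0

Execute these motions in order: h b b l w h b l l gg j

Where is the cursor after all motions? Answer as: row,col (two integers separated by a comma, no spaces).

After 1 (h): row=0 col=0 char='_'
After 2 (b): row=0 col=0 char='_'
After 3 (b): row=0 col=0 char='_'
After 4 (l): row=0 col=1 char='_'
After 5 (w): row=0 col=3 char='s'
After 6 (h): row=0 col=2 char='_'
After 7 (b): row=0 col=2 char='_'
After 8 (l): row=0 col=3 char='s'
After 9 (l): row=0 col=4 char='n'
After 10 (gg): row=0 col=0 char='_'
After 11 (j): row=1 col=0 char='s'

Answer: 1,0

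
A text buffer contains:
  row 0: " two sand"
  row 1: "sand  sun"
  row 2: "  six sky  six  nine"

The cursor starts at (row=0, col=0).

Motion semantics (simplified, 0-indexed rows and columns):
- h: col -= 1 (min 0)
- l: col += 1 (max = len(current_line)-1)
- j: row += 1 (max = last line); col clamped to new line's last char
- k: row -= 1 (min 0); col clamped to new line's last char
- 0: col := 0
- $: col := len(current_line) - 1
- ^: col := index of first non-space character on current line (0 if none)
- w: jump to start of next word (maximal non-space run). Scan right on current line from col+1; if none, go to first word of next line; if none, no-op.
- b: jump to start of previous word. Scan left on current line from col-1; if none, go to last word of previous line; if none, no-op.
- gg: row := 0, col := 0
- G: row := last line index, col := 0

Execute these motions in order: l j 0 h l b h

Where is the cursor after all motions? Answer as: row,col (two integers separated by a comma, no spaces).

Answer: 1,0

Derivation:
After 1 (l): row=0 col=1 char='t'
After 2 (j): row=1 col=1 char='a'
After 3 (0): row=1 col=0 char='s'
After 4 (h): row=1 col=0 char='s'
After 5 (l): row=1 col=1 char='a'
After 6 (b): row=1 col=0 char='s'
After 7 (h): row=1 col=0 char='s'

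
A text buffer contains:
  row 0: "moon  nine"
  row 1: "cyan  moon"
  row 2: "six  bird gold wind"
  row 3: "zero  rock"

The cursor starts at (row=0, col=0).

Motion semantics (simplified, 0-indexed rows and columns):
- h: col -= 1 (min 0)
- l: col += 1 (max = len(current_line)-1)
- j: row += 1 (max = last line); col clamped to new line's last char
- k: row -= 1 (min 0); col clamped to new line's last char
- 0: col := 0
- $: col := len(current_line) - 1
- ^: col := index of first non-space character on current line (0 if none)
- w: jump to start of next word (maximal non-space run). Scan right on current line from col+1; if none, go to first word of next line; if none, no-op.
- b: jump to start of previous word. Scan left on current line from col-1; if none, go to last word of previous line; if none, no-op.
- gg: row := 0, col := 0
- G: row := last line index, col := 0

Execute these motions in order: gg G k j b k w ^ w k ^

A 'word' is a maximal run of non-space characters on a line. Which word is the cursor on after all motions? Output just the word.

Answer: cyan

Derivation:
After 1 (gg): row=0 col=0 char='m'
After 2 (G): row=3 col=0 char='z'
After 3 (k): row=2 col=0 char='s'
After 4 (j): row=3 col=0 char='z'
After 5 (b): row=2 col=15 char='w'
After 6 (k): row=1 col=9 char='n'
After 7 (w): row=2 col=0 char='s'
After 8 (^): row=2 col=0 char='s'
After 9 (w): row=2 col=5 char='b'
After 10 (k): row=1 col=5 char='_'
After 11 (^): row=1 col=0 char='c'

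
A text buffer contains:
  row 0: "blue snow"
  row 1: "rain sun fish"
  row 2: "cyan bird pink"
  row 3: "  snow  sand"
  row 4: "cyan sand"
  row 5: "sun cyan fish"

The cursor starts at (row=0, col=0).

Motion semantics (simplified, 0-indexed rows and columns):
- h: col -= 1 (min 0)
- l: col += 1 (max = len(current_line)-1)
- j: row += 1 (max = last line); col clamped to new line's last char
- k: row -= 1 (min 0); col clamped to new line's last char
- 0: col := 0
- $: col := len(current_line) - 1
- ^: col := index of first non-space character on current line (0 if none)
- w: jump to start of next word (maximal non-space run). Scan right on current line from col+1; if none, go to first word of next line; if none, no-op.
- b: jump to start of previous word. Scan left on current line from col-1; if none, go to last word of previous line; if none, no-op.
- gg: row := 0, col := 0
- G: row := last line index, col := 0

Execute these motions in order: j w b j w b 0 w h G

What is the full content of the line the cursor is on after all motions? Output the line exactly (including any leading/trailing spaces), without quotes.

Answer: sun cyan fish

Derivation:
After 1 (j): row=1 col=0 char='r'
After 2 (w): row=1 col=5 char='s'
After 3 (b): row=1 col=0 char='r'
After 4 (j): row=2 col=0 char='c'
After 5 (w): row=2 col=5 char='b'
After 6 (b): row=2 col=0 char='c'
After 7 (0): row=2 col=0 char='c'
After 8 (w): row=2 col=5 char='b'
After 9 (h): row=2 col=4 char='_'
After 10 (G): row=5 col=0 char='s'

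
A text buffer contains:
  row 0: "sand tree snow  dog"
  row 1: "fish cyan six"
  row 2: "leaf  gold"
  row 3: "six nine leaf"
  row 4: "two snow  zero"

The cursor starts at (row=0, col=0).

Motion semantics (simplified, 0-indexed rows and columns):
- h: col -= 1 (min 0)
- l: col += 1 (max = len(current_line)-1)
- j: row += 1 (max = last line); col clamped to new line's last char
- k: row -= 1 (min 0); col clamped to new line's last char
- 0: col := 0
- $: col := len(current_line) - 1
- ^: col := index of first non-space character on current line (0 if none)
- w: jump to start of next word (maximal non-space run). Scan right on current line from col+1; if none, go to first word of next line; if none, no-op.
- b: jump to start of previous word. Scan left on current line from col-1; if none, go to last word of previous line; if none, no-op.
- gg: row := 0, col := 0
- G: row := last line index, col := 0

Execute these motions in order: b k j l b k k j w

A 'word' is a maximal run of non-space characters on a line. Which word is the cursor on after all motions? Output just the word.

After 1 (b): row=0 col=0 char='s'
After 2 (k): row=0 col=0 char='s'
After 3 (j): row=1 col=0 char='f'
After 4 (l): row=1 col=1 char='i'
After 5 (b): row=1 col=0 char='f'
After 6 (k): row=0 col=0 char='s'
After 7 (k): row=0 col=0 char='s'
After 8 (j): row=1 col=0 char='f'
After 9 (w): row=1 col=5 char='c'

Answer: cyan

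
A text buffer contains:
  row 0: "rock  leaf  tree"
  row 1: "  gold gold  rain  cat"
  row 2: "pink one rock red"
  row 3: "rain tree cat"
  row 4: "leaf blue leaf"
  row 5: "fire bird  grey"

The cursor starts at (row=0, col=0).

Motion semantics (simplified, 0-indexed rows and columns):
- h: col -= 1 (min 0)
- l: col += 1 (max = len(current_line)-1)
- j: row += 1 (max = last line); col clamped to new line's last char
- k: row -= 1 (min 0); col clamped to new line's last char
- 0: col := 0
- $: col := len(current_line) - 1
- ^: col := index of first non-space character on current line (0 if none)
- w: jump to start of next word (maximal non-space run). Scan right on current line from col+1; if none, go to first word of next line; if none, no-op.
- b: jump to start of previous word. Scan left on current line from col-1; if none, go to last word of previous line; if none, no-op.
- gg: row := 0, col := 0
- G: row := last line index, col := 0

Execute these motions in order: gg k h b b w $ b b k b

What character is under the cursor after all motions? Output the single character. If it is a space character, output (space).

Answer: r

Derivation:
After 1 (gg): row=0 col=0 char='r'
After 2 (k): row=0 col=0 char='r'
After 3 (h): row=0 col=0 char='r'
After 4 (b): row=0 col=0 char='r'
After 5 (b): row=0 col=0 char='r'
After 6 (w): row=0 col=6 char='l'
After 7 ($): row=0 col=15 char='e'
After 8 (b): row=0 col=12 char='t'
After 9 (b): row=0 col=6 char='l'
After 10 (k): row=0 col=6 char='l'
After 11 (b): row=0 col=0 char='r'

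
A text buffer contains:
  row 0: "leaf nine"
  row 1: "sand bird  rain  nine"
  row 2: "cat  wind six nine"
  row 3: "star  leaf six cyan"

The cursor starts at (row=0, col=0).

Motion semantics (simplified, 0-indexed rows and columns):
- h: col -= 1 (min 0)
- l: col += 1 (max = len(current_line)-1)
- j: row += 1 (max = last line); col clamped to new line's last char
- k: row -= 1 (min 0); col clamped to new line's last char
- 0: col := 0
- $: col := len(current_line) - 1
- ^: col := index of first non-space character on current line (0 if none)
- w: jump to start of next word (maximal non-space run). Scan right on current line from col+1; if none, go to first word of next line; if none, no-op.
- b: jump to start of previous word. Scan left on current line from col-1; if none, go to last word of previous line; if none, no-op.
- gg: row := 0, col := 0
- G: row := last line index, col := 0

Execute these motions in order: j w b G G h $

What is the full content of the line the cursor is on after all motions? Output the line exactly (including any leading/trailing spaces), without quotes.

Answer: star  leaf six cyan

Derivation:
After 1 (j): row=1 col=0 char='s'
After 2 (w): row=1 col=5 char='b'
After 3 (b): row=1 col=0 char='s'
After 4 (G): row=3 col=0 char='s'
After 5 (G): row=3 col=0 char='s'
After 6 (h): row=3 col=0 char='s'
After 7 ($): row=3 col=18 char='n'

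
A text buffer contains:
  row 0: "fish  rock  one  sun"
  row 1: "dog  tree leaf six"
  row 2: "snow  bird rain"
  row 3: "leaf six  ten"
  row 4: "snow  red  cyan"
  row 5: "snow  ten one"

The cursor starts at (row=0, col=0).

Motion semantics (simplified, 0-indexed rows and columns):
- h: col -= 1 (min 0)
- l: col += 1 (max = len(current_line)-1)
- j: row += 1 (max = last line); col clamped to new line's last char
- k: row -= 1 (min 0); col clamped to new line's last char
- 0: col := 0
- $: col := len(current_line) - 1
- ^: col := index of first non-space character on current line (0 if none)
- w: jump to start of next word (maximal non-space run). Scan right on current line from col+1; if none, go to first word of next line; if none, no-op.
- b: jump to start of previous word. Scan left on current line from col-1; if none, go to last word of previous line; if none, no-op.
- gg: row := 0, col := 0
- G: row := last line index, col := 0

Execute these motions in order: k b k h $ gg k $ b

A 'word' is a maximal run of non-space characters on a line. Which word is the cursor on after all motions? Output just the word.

Answer: sun

Derivation:
After 1 (k): row=0 col=0 char='f'
After 2 (b): row=0 col=0 char='f'
After 3 (k): row=0 col=0 char='f'
After 4 (h): row=0 col=0 char='f'
After 5 ($): row=0 col=19 char='n'
After 6 (gg): row=0 col=0 char='f'
After 7 (k): row=0 col=0 char='f'
After 8 ($): row=0 col=19 char='n'
After 9 (b): row=0 col=17 char='s'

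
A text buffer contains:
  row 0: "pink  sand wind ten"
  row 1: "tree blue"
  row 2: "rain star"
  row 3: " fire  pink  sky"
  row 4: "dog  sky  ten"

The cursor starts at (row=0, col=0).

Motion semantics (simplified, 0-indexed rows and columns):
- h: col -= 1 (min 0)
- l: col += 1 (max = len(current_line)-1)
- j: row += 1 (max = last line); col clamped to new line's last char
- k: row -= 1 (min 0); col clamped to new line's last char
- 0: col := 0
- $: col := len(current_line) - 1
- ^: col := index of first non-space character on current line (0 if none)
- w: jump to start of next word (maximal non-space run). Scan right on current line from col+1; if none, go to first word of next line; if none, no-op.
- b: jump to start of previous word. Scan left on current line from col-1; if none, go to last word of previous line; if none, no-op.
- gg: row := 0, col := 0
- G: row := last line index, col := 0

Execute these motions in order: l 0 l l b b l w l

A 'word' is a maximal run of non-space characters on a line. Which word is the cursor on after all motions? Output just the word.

Answer: sand

Derivation:
After 1 (l): row=0 col=1 char='i'
After 2 (0): row=0 col=0 char='p'
After 3 (l): row=0 col=1 char='i'
After 4 (l): row=0 col=2 char='n'
After 5 (b): row=0 col=0 char='p'
After 6 (b): row=0 col=0 char='p'
After 7 (l): row=0 col=1 char='i'
After 8 (w): row=0 col=6 char='s'
After 9 (l): row=0 col=7 char='a'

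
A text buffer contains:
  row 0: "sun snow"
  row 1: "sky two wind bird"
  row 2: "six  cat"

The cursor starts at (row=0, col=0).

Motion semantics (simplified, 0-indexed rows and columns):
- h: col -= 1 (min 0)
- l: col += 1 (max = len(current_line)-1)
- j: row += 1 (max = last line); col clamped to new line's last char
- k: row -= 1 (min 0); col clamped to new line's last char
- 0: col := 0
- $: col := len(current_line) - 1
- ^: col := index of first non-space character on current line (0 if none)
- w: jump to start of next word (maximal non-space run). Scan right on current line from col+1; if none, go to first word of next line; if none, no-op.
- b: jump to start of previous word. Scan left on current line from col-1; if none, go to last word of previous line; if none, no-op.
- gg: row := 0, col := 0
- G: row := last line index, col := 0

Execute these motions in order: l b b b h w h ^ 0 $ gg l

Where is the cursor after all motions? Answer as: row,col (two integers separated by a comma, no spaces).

Answer: 0,1

Derivation:
After 1 (l): row=0 col=1 char='u'
After 2 (b): row=0 col=0 char='s'
After 3 (b): row=0 col=0 char='s'
After 4 (b): row=0 col=0 char='s'
After 5 (h): row=0 col=0 char='s'
After 6 (w): row=0 col=4 char='s'
After 7 (h): row=0 col=3 char='_'
After 8 (^): row=0 col=0 char='s'
After 9 (0): row=0 col=0 char='s'
After 10 ($): row=0 col=7 char='w'
After 11 (gg): row=0 col=0 char='s'
After 12 (l): row=0 col=1 char='u'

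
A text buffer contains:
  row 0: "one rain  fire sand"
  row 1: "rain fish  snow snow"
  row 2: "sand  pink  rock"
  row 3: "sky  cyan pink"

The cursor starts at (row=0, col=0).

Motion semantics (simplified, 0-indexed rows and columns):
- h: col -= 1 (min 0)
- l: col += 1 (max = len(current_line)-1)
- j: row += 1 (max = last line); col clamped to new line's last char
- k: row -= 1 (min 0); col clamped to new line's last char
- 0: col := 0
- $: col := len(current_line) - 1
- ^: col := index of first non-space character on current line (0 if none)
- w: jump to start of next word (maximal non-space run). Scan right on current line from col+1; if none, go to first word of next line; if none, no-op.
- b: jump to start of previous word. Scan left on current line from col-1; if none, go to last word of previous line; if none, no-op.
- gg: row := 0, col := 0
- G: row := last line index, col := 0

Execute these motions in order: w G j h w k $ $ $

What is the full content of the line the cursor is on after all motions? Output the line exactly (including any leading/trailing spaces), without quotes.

After 1 (w): row=0 col=4 char='r'
After 2 (G): row=3 col=0 char='s'
After 3 (j): row=3 col=0 char='s'
After 4 (h): row=3 col=0 char='s'
After 5 (w): row=3 col=5 char='c'
After 6 (k): row=2 col=5 char='_'
After 7 ($): row=2 col=15 char='k'
After 8 ($): row=2 col=15 char='k'
After 9 ($): row=2 col=15 char='k'

Answer: sand  pink  rock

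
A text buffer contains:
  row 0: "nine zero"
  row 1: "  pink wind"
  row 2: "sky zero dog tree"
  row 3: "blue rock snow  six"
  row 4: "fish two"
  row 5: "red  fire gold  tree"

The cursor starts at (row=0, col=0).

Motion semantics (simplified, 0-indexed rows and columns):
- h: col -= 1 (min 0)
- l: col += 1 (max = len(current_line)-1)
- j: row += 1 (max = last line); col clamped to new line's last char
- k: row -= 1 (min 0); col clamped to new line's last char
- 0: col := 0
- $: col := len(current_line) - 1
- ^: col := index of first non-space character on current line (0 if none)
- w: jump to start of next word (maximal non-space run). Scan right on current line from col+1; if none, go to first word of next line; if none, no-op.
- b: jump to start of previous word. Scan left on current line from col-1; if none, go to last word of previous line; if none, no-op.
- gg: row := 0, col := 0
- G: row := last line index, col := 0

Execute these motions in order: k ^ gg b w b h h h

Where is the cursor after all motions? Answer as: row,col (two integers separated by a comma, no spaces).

Answer: 0,0

Derivation:
After 1 (k): row=0 col=0 char='n'
After 2 (^): row=0 col=0 char='n'
After 3 (gg): row=0 col=0 char='n'
After 4 (b): row=0 col=0 char='n'
After 5 (w): row=0 col=5 char='z'
After 6 (b): row=0 col=0 char='n'
After 7 (h): row=0 col=0 char='n'
After 8 (h): row=0 col=0 char='n'
After 9 (h): row=0 col=0 char='n'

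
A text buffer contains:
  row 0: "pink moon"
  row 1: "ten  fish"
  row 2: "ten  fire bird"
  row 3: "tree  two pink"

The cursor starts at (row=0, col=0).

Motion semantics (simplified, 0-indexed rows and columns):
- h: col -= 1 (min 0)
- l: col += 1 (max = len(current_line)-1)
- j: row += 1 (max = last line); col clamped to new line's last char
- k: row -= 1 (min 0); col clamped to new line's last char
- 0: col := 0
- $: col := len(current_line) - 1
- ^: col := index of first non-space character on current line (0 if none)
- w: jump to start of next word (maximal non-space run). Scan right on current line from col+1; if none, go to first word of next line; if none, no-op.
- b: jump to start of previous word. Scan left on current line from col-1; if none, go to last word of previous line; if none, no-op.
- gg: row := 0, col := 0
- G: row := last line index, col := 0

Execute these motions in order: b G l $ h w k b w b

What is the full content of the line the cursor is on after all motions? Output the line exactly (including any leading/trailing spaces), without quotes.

After 1 (b): row=0 col=0 char='p'
After 2 (G): row=3 col=0 char='t'
After 3 (l): row=3 col=1 char='r'
After 4 ($): row=3 col=13 char='k'
After 5 (h): row=3 col=12 char='n'
After 6 (w): row=3 col=12 char='n'
After 7 (k): row=2 col=12 char='r'
After 8 (b): row=2 col=10 char='b'
After 9 (w): row=3 col=0 char='t'
After 10 (b): row=2 col=10 char='b'

Answer: ten  fire bird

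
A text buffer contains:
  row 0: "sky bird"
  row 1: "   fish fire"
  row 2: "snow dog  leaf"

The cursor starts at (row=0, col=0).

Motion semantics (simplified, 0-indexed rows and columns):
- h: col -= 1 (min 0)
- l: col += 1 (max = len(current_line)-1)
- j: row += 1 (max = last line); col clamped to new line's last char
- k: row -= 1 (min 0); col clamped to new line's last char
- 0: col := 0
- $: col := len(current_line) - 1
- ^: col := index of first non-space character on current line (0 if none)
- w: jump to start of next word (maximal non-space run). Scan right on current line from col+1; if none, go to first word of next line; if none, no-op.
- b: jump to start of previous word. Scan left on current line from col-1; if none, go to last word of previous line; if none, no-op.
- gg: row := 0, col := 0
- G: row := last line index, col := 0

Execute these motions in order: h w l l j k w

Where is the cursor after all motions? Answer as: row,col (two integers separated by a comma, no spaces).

Answer: 1,3

Derivation:
After 1 (h): row=0 col=0 char='s'
After 2 (w): row=0 col=4 char='b'
After 3 (l): row=0 col=5 char='i'
After 4 (l): row=0 col=6 char='r'
After 5 (j): row=1 col=6 char='h'
After 6 (k): row=0 col=6 char='r'
After 7 (w): row=1 col=3 char='f'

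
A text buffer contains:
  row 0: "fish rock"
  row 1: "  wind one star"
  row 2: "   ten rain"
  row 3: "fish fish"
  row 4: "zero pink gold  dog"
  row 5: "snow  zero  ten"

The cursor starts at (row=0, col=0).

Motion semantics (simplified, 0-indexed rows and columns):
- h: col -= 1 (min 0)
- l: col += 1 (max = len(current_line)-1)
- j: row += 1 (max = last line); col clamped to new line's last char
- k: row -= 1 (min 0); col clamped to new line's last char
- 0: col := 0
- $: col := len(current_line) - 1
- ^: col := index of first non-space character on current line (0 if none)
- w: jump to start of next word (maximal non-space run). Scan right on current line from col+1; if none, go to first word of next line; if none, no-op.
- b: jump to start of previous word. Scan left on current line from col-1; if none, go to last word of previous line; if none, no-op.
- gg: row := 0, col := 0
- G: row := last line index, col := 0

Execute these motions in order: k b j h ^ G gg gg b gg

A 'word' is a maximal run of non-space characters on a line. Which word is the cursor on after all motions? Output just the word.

After 1 (k): row=0 col=0 char='f'
After 2 (b): row=0 col=0 char='f'
After 3 (j): row=1 col=0 char='_'
After 4 (h): row=1 col=0 char='_'
After 5 (^): row=1 col=2 char='w'
After 6 (G): row=5 col=0 char='s'
After 7 (gg): row=0 col=0 char='f'
After 8 (gg): row=0 col=0 char='f'
After 9 (b): row=0 col=0 char='f'
After 10 (gg): row=0 col=0 char='f'

Answer: fish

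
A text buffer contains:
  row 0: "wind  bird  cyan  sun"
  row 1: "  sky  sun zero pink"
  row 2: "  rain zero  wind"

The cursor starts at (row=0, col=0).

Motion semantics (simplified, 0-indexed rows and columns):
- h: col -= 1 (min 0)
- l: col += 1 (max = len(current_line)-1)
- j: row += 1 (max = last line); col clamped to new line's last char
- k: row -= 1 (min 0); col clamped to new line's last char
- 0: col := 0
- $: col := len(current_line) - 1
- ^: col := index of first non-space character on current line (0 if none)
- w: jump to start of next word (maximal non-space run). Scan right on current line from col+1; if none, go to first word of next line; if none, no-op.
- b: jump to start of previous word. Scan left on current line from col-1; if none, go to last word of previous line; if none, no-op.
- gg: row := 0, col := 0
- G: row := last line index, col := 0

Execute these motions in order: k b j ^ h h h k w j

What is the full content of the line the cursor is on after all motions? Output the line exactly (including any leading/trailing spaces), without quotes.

Answer:   sky  sun zero pink

Derivation:
After 1 (k): row=0 col=0 char='w'
After 2 (b): row=0 col=0 char='w'
After 3 (j): row=1 col=0 char='_'
After 4 (^): row=1 col=2 char='s'
After 5 (h): row=1 col=1 char='_'
After 6 (h): row=1 col=0 char='_'
After 7 (h): row=1 col=0 char='_'
After 8 (k): row=0 col=0 char='w'
After 9 (w): row=0 col=6 char='b'
After 10 (j): row=1 col=6 char='_'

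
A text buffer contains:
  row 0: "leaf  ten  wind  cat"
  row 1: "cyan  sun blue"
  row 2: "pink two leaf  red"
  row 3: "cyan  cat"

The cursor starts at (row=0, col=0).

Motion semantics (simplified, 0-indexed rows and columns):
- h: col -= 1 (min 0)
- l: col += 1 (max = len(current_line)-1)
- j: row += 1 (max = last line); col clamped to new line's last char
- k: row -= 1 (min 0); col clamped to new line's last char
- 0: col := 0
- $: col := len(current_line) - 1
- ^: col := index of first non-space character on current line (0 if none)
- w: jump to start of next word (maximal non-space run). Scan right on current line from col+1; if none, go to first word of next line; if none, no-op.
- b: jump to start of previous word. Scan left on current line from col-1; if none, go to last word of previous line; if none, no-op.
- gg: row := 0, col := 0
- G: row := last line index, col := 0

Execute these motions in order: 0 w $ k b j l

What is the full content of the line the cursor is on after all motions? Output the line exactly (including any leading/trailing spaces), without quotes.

After 1 (0): row=0 col=0 char='l'
After 2 (w): row=0 col=6 char='t'
After 3 ($): row=0 col=19 char='t'
After 4 (k): row=0 col=19 char='t'
After 5 (b): row=0 col=17 char='c'
After 6 (j): row=1 col=13 char='e'
After 7 (l): row=1 col=13 char='e'

Answer: cyan  sun blue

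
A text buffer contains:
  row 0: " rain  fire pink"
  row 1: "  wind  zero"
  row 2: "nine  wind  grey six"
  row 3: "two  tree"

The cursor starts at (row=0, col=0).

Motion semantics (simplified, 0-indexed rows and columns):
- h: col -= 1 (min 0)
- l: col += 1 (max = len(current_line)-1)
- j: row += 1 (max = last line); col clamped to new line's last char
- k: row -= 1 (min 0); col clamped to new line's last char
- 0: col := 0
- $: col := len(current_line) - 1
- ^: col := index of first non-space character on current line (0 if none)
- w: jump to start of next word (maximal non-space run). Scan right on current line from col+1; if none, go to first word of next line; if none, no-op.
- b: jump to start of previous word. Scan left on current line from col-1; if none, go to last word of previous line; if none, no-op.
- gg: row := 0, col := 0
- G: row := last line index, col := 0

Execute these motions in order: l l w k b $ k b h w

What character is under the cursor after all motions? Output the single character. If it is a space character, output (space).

After 1 (l): row=0 col=1 char='r'
After 2 (l): row=0 col=2 char='a'
After 3 (w): row=0 col=7 char='f'
After 4 (k): row=0 col=7 char='f'
After 5 (b): row=0 col=1 char='r'
After 6 ($): row=0 col=15 char='k'
After 7 (k): row=0 col=15 char='k'
After 8 (b): row=0 col=12 char='p'
After 9 (h): row=0 col=11 char='_'
After 10 (w): row=0 col=12 char='p'

Answer: p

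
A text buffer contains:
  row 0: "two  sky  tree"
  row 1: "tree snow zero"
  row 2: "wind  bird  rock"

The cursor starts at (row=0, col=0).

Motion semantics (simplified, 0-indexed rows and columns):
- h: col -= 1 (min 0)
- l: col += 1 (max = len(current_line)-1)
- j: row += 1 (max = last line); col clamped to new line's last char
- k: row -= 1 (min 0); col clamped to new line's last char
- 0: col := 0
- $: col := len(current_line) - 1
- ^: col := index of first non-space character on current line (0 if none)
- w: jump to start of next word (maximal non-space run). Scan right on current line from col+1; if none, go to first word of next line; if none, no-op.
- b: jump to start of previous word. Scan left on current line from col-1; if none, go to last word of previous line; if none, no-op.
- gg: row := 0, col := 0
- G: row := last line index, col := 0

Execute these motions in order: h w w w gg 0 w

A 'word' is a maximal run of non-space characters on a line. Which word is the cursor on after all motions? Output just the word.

Answer: sky

Derivation:
After 1 (h): row=0 col=0 char='t'
After 2 (w): row=0 col=5 char='s'
After 3 (w): row=0 col=10 char='t'
After 4 (w): row=1 col=0 char='t'
After 5 (gg): row=0 col=0 char='t'
After 6 (0): row=0 col=0 char='t'
After 7 (w): row=0 col=5 char='s'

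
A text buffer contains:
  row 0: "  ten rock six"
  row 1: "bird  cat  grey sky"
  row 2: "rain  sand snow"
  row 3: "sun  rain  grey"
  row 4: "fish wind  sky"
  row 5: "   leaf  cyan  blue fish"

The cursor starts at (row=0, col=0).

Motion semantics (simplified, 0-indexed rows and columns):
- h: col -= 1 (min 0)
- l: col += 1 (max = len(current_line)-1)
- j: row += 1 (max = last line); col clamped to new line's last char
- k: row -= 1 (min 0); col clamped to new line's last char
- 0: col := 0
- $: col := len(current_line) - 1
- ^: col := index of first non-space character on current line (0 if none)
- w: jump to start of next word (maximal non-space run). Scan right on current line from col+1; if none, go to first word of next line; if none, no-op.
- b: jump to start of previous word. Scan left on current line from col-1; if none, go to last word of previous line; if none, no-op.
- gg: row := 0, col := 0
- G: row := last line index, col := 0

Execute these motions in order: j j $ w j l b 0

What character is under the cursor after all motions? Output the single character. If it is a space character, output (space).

After 1 (j): row=1 col=0 char='b'
After 2 (j): row=2 col=0 char='r'
After 3 ($): row=2 col=14 char='w'
After 4 (w): row=3 col=0 char='s'
After 5 (j): row=4 col=0 char='f'
After 6 (l): row=4 col=1 char='i'
After 7 (b): row=4 col=0 char='f'
After 8 (0): row=4 col=0 char='f'

Answer: f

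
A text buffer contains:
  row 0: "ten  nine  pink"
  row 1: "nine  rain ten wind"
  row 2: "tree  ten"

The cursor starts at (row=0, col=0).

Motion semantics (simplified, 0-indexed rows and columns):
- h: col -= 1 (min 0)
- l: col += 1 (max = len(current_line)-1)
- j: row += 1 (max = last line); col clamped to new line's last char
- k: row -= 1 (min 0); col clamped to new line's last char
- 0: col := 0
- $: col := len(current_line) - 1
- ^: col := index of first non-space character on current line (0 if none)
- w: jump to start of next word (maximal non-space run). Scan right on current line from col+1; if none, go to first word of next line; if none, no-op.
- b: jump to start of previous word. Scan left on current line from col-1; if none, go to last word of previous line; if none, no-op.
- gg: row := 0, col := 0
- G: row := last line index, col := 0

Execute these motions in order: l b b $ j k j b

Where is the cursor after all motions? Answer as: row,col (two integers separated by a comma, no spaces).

Answer: 1,11

Derivation:
After 1 (l): row=0 col=1 char='e'
After 2 (b): row=0 col=0 char='t'
After 3 (b): row=0 col=0 char='t'
After 4 ($): row=0 col=14 char='k'
After 5 (j): row=1 col=14 char='_'
After 6 (k): row=0 col=14 char='k'
After 7 (j): row=1 col=14 char='_'
After 8 (b): row=1 col=11 char='t'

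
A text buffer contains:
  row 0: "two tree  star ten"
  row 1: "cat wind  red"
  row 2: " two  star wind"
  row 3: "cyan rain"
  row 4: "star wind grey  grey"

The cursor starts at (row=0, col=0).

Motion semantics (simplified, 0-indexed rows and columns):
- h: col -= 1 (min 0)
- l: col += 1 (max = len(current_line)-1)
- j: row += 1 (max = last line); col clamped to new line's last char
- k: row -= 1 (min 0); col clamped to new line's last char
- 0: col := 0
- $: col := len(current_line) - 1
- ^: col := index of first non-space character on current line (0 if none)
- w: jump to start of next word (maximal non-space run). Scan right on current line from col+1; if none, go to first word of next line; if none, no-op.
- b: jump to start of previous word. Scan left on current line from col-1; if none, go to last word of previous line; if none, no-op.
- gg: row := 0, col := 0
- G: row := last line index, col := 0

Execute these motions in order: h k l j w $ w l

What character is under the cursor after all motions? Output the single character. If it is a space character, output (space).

Answer: w

Derivation:
After 1 (h): row=0 col=0 char='t'
After 2 (k): row=0 col=0 char='t'
After 3 (l): row=0 col=1 char='w'
After 4 (j): row=1 col=1 char='a'
After 5 (w): row=1 col=4 char='w'
After 6 ($): row=1 col=12 char='d'
After 7 (w): row=2 col=1 char='t'
After 8 (l): row=2 col=2 char='w'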